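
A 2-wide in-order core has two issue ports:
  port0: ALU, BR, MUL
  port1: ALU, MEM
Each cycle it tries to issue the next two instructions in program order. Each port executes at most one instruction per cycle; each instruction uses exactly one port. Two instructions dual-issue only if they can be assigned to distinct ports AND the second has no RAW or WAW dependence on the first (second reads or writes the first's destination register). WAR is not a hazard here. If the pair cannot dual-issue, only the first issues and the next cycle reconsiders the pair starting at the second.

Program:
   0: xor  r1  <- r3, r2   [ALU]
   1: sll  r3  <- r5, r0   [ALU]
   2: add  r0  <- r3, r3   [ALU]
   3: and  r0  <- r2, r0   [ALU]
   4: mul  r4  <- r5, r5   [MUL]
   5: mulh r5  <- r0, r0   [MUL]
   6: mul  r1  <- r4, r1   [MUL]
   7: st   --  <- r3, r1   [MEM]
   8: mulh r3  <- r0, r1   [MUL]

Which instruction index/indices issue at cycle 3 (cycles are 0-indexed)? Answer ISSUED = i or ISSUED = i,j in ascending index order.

ISSUED = 5

t=0 i0+i1:xor+sll ; dual
t=1 i2:add ; RAW+WAW r0
t=2 i3+i4:and+mul ; dual
t=3 i5:mulh ; no-port MUL/MUL
t=4 i6:mul ; RAW r1
t=5 i7+i8:st+mulh ; dual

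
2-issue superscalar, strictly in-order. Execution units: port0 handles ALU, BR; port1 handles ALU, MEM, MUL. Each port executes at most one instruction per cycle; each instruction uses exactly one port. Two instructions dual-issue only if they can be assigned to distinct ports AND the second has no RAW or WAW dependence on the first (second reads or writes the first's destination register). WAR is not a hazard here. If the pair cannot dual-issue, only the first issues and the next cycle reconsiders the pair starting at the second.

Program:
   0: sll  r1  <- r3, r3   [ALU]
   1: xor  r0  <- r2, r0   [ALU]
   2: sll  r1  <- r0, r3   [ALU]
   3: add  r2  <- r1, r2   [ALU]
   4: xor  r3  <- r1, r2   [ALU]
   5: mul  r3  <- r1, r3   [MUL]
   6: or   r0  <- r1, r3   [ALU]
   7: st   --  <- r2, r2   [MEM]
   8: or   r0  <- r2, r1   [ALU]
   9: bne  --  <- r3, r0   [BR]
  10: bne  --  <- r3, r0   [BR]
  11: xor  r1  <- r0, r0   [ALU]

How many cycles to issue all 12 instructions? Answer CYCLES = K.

  cy0 -> i0/i1 (sll.ALU xor.ALU) dual
  cy1 -> i2 (sll.ALU) RAW r1
  cy2 -> i3 (add.ALU) RAW r2
  cy3 -> i4 (xor.ALU) RAW+WAW r3
  cy4 -> i5 (mul.MUL) RAW r3
  cy5 -> i6/i7 (or.ALU st.MEM) dual
  cy6 -> i8 (or.ALU) RAW r0
  cy7 -> i9 (bne.BR) no-port BR/BR
  cy8 -> i10/i11 (bne.BR xor.ALU) dual

CYCLES = 9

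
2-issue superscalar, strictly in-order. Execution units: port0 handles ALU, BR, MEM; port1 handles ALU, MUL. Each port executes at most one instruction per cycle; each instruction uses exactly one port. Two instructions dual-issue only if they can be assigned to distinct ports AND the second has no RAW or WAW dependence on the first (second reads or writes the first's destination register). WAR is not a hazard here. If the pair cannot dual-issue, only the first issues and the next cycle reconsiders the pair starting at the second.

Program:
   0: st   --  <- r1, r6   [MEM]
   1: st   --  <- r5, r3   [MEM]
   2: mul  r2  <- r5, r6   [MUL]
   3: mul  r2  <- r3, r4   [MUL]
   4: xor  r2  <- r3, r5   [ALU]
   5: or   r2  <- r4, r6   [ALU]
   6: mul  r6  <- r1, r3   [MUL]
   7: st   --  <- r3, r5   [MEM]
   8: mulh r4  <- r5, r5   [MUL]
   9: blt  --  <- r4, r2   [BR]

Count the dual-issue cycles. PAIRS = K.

PAIRS = 3

0. st.MEM @i0  | no-port MEM/MEM
1. st.MEM mul.MUL @i1/i2  | 2-wide
2. mul.MUL @i3  | WAW r2
3. xor.ALU @i4  | WAW r2
4. or.ALU mul.MUL @i5/i6  | 2-wide
5. st.MEM mulh.MUL @i7/i8  | 2-wide
6. blt.BR @i9  | tail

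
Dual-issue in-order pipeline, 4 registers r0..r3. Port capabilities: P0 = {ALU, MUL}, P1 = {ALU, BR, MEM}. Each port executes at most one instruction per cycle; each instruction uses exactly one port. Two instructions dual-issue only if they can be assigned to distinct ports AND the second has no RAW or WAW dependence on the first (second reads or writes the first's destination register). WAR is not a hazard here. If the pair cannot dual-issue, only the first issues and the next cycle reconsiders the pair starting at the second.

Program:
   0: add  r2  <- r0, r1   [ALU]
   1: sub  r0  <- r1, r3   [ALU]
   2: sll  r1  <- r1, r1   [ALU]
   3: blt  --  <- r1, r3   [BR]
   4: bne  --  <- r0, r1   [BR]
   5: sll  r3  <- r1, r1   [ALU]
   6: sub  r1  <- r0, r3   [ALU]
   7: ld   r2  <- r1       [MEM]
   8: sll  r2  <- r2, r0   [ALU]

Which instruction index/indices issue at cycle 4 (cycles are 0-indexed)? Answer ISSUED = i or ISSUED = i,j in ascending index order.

  cy0 -> i0+i1 (add.ALU/sub.ALU) pair
  cy1 -> i2 (sll.ALU) RAW r1
  cy2 -> i3 (blt.BR) no-port BR/BR
  cy3 -> i4+i5 (bne.BR/sll.ALU) pair
  cy4 -> i6 (sub.ALU) RAW r1
  cy5 -> i7 (ld.MEM) RAW+WAW r2
  cy6 -> i8 (sll.ALU) tail

ISSUED = 6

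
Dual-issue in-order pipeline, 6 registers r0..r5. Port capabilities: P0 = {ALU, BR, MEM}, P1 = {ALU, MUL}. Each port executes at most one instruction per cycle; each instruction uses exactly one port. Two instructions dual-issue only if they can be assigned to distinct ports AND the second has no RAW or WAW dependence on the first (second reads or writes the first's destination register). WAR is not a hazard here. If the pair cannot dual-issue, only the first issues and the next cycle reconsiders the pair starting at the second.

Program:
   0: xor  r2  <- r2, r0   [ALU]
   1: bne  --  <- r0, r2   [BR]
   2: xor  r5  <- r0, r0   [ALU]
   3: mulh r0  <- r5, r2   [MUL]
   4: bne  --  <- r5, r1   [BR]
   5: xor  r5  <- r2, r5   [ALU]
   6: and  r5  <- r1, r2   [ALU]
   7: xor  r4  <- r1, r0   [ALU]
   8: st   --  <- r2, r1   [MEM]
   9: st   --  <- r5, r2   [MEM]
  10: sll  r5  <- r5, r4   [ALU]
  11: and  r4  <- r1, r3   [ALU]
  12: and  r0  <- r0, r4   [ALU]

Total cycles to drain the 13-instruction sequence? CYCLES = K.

CYCLES = 9

  cy0 -> i0 (xor) RAW r2
  cy1 -> i1,i2 (bne xor) dual
  cy2 -> i3,i4 (mulh bne) dual
  cy3 -> i5 (xor) WAW r5
  cy4 -> i6,i7 (and xor) dual
  cy5 -> i8 (st) no-port MEM/MEM
  cy6 -> i9,i10 (st sll) dual
  cy7 -> i11 (and) RAW r4
  cy8 -> i12 (and) tail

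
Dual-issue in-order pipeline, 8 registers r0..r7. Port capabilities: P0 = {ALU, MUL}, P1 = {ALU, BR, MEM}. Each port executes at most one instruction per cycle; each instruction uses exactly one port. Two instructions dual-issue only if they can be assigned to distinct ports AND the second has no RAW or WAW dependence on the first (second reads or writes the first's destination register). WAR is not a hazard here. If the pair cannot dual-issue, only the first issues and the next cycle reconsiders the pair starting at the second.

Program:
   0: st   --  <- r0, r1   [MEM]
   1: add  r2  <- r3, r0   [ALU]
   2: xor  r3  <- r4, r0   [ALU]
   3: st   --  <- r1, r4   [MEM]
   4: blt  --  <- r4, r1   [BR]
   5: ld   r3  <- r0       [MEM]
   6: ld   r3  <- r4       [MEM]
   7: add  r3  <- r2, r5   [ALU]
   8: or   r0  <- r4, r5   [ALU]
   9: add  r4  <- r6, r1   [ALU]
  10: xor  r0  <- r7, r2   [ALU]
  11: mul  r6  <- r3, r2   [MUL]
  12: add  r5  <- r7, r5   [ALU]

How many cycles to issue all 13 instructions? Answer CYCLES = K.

CYCLES = 8

[0] i0/i1  st;add  -- pair
[1] i2/i3  xor;st  -- pair
[2] i4  blt  -- no-port BR/MEM
[3] i5  ld  -- no-port MEM/MEM
[4] i6  ld  -- WAW r3
[5] i7/i8  add;or  -- pair
[6] i9/i10  add;xor  -- pair
[7] i11/i12  mul;add  -- pair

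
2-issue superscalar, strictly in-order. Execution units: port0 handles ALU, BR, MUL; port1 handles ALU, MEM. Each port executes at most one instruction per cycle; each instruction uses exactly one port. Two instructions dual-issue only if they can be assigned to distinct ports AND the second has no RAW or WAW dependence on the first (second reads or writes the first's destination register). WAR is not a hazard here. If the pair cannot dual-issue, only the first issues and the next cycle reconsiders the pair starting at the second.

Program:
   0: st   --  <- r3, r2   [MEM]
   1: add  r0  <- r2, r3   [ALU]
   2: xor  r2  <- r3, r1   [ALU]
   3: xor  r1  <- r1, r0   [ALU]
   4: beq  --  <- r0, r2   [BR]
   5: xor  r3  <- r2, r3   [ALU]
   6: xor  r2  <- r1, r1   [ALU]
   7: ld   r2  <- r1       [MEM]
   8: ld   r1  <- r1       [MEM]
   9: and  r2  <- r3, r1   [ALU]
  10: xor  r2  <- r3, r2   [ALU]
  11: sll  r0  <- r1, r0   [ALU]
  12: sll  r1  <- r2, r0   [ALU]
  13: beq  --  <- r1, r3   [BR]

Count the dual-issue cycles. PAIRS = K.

  cy0 -> i0+i1 (st.MEM/add.ALU) 2-wide
  cy1 -> i2+i3 (xor.ALU/xor.ALU) 2-wide
  cy2 -> i4+i5 (beq.BR/xor.ALU) 2-wide
  cy3 -> i6 (xor.ALU) WAW r2
  cy4 -> i7 (ld.MEM) no-port MEM/MEM
  cy5 -> i8 (ld.MEM) RAW r1
  cy6 -> i9 (and.ALU) RAW+WAW r2
  cy7 -> i10+i11 (xor.ALU/sll.ALU) 2-wide
  cy8 -> i12 (sll.ALU) RAW r1
  cy9 -> i13 (beq.BR) tail

PAIRS = 4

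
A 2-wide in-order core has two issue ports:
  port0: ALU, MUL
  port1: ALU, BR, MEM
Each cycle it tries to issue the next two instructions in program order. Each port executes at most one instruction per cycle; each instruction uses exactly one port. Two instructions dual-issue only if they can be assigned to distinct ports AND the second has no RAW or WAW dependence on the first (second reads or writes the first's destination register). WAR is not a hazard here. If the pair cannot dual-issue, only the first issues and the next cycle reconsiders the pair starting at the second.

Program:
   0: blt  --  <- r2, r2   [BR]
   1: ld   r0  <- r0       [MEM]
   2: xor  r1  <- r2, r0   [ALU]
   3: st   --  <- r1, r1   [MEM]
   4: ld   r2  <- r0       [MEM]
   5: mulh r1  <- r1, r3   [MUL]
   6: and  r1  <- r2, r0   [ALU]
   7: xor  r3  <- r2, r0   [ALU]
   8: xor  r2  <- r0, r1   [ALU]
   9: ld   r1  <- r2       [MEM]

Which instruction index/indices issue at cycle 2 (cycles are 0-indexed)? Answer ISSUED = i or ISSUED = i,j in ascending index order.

c0: i0 blt.BR  no-port BR/MEM
c1: i1 ld.MEM  RAW r0
c2: i2 xor.ALU  RAW r1
c3: i3 st.MEM  no-port MEM/MEM
c4: i4&i5 ld.MEM+mulh.MUL  2-wide
c5: i6&i7 and.ALU+xor.ALU  2-wide
c6: i8 xor.ALU  RAW r2
c7: i9 ld.MEM  tail

ISSUED = 2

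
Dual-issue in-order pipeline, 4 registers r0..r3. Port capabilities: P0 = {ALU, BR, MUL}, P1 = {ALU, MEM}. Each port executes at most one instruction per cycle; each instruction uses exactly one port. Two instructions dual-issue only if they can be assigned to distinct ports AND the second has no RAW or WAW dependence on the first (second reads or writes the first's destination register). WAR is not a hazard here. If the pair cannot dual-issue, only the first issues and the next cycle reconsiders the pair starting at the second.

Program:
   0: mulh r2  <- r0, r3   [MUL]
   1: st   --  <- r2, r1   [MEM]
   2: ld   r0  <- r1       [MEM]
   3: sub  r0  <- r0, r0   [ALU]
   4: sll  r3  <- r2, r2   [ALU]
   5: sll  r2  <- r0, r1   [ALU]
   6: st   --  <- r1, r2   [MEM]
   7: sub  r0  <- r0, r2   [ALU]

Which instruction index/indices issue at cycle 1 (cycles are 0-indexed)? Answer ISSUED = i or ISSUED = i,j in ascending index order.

0. mulh @i0  | RAW r2
1. st @i1  | no-port MEM/MEM
2. ld @i2  | RAW+WAW r0
3. sub/sll @i3&i4  | 2-wide
4. sll @i5  | RAW r2
5. st/sub @i6&i7  | 2-wide

ISSUED = 1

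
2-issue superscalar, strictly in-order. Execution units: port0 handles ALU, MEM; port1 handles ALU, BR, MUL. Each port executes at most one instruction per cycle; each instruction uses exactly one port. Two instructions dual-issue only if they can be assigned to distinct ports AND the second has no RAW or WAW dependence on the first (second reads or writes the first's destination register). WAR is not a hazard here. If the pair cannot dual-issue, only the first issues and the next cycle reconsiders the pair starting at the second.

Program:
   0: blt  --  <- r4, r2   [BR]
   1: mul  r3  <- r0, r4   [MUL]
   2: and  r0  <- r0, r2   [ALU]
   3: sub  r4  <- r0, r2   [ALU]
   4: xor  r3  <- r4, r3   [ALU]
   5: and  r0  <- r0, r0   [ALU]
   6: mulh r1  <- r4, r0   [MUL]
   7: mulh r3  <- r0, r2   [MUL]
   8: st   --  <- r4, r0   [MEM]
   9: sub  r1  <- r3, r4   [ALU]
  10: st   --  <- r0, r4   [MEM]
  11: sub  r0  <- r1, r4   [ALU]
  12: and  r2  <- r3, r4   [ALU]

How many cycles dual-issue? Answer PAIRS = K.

c0: i0 blt.BR  no-port BR/MUL
c1: i1&i2 mul.MUL;and.ALU  2-wide
c2: i3 sub.ALU  RAW r4
c3: i4&i5 xor.ALU;and.ALU  2-wide
c4: i6 mulh.MUL  no-port MUL/MUL
c5: i7&i8 mulh.MUL;st.MEM  2-wide
c6: i9&i10 sub.ALU;st.MEM  2-wide
c7: i11&i12 sub.ALU;and.ALU  2-wide

PAIRS = 5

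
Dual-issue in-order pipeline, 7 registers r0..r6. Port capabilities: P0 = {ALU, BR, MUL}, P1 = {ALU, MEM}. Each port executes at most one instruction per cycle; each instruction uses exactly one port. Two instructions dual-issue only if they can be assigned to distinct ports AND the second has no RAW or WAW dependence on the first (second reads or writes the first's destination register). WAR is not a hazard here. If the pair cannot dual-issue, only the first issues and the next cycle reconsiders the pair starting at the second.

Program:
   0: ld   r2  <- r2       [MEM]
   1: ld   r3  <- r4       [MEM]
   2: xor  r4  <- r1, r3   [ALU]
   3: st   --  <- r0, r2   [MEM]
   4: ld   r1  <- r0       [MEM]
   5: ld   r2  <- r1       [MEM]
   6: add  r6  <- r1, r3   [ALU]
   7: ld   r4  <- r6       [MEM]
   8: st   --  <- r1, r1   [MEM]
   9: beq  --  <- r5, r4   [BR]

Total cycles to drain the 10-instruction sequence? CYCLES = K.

c0: i0 ld.MEM  no-port MEM/MEM
c1: i1 ld.MEM  RAW r3
c2: i2+i3 xor.ALU/st.MEM  dual
c3: i4 ld.MEM  no-port MEM/MEM
c4: i5+i6 ld.MEM/add.ALU  dual
c5: i7 ld.MEM  no-port MEM/MEM
c6: i8+i9 st.MEM/beq.BR  dual

CYCLES = 7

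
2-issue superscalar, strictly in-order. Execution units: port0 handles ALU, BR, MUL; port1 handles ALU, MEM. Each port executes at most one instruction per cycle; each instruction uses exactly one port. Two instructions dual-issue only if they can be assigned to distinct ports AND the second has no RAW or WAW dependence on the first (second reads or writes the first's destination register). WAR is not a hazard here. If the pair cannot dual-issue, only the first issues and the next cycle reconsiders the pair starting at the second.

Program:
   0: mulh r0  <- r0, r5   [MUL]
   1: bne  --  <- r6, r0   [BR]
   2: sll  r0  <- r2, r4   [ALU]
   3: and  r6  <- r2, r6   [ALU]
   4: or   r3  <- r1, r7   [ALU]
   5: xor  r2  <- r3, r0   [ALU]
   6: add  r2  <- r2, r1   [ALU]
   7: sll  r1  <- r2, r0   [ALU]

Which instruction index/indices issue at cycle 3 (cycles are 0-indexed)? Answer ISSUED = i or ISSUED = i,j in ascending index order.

t=0 i0:mulh.MUL ; no-port MUL/BR
t=1 i1+i2:bne.BR+sll.ALU ; dual
t=2 i3+i4:and.ALU+or.ALU ; dual
t=3 i5:xor.ALU ; RAW+WAW r2
t=4 i6:add.ALU ; RAW r2
t=5 i7:sll.ALU ; tail

ISSUED = 5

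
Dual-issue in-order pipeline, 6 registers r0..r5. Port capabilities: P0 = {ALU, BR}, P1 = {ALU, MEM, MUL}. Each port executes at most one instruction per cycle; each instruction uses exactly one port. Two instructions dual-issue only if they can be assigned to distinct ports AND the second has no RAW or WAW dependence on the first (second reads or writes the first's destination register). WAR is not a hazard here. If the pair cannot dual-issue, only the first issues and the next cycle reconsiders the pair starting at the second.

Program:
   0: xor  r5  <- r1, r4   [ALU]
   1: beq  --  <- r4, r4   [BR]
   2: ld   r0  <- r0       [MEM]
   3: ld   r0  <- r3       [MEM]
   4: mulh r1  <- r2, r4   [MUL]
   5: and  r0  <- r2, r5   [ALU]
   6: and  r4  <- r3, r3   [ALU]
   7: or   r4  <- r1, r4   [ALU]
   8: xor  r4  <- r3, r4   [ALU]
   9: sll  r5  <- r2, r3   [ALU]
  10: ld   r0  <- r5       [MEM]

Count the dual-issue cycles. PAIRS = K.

PAIRS = 3

#0 head=0: xor/beq i0&i1 2-wide
#1 head=2: ld i2 no-port MEM/MEM
#2 head=3: ld i3 no-port MEM/MUL
#3 head=4: mulh/and i4&i5 2-wide
#4 head=6: and i6 RAW+WAW r4
#5 head=7: or i7 RAW+WAW r4
#6 head=8: xor/sll i8&i9 2-wide
#7 head=10: ld i10 tail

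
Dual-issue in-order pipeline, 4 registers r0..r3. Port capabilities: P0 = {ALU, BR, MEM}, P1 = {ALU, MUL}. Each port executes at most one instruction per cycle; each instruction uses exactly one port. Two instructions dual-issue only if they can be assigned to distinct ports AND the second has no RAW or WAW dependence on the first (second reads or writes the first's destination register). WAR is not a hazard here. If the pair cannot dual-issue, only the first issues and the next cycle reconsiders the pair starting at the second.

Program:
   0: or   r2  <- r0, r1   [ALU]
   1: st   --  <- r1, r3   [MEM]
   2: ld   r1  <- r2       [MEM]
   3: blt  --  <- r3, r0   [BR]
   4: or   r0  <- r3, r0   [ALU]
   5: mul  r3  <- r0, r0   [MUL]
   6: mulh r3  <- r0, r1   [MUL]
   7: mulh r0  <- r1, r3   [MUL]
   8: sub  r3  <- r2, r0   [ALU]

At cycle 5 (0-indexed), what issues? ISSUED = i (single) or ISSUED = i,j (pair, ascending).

  cy0 -> i0,i1 (or+st) dual
  cy1 -> i2 (ld) no-port MEM/BR
  cy2 -> i3,i4 (blt+or) dual
  cy3 -> i5 (mul) no-port MUL/MUL
  cy4 -> i6 (mulh) no-port MUL/MUL
  cy5 -> i7 (mulh) RAW r0
  cy6 -> i8 (sub) tail

ISSUED = 7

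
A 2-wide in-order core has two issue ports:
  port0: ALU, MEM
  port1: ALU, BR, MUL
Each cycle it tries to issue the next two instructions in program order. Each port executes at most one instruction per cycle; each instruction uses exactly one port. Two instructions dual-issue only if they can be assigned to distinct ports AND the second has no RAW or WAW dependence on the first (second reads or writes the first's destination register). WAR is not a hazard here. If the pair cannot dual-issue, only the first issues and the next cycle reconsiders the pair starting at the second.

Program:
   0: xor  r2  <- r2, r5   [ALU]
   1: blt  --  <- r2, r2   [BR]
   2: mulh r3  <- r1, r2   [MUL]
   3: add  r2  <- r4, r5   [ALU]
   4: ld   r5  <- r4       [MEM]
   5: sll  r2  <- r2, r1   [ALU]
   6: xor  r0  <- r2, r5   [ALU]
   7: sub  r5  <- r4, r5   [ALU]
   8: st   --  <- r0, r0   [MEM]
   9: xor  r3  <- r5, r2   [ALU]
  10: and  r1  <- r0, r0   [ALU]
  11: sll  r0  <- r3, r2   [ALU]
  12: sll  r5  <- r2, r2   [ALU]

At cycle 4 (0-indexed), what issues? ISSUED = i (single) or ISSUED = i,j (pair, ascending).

  cy0 -> i0 (xor.ALU) RAW r2
  cy1 -> i1 (blt.BR) no-port BR/MUL
  cy2 -> i2&i3 (mulh.MUL add.ALU) pair
  cy3 -> i4&i5 (ld.MEM sll.ALU) pair
  cy4 -> i6&i7 (xor.ALU sub.ALU) pair
  cy5 -> i8&i9 (st.MEM xor.ALU) pair
  cy6 -> i10&i11 (and.ALU sll.ALU) pair
  cy7 -> i12 (sll.ALU) tail

ISSUED = 6,7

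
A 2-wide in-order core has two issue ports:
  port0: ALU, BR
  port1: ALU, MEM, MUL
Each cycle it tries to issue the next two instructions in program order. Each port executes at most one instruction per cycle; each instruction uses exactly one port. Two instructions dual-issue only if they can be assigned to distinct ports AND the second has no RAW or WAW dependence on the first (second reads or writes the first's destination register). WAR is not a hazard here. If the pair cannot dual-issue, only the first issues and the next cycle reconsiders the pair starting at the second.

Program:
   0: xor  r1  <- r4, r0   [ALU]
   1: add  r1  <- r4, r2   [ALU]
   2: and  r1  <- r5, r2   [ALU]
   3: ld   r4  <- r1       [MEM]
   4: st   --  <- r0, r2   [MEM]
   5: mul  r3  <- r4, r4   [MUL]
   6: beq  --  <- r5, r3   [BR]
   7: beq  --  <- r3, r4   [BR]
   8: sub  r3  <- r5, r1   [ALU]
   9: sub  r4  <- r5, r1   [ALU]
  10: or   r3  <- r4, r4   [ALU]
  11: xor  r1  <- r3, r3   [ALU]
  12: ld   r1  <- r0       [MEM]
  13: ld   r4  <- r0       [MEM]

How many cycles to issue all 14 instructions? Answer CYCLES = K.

CYCLES = 13

t=0 i0:xor ; WAW r1
t=1 i1:add ; WAW r1
t=2 i2:and ; RAW r1
t=3 i3:ld ; no-port MEM/MEM
t=4 i4:st ; no-port MEM/MUL
t=5 i5:mul ; RAW r3
t=6 i6:beq ; no-port BR/BR
t=7 i7&i8:beq/sub ; pair
t=8 i9:sub ; RAW r4
t=9 i10:or ; RAW r3
t=10 i11:xor ; WAW r1
t=11 i12:ld ; no-port MEM/MEM
t=12 i13:ld ; tail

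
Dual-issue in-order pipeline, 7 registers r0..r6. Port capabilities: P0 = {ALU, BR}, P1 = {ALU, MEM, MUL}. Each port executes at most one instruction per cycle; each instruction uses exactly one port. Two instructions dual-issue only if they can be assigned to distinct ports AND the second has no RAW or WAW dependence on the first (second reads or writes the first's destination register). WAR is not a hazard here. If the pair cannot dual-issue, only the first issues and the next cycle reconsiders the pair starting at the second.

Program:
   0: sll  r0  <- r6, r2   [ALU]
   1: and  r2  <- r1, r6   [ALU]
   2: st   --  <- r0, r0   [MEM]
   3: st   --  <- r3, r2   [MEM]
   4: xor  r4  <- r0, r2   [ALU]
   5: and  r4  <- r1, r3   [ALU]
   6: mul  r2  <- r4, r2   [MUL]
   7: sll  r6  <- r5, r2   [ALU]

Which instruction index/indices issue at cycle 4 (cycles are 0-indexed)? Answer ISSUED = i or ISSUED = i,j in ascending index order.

ISSUED = 6

t=0 i0&i1:sll and ; pair
t=1 i2:st ; no-port MEM/MEM
t=2 i3&i4:st xor ; pair
t=3 i5:and ; RAW r4
t=4 i6:mul ; RAW r2
t=5 i7:sll ; tail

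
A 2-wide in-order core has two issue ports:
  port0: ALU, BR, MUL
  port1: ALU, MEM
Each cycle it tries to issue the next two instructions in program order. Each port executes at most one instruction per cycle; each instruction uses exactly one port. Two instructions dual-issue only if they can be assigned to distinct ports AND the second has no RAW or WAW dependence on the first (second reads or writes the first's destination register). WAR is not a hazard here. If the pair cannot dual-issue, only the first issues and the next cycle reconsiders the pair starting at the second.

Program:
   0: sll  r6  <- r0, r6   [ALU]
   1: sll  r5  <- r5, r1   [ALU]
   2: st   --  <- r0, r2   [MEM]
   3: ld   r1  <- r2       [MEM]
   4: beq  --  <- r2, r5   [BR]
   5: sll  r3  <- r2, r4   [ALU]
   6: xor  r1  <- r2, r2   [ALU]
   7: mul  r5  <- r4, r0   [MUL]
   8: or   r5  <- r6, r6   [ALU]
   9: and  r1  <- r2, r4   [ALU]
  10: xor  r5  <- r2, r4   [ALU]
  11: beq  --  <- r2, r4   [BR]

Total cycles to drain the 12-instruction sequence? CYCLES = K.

CYCLES = 7

c0: i0/i1 sll.ALU/sll.ALU  2-wide
c1: i2 st.MEM  no-port MEM/MEM
c2: i3/i4 ld.MEM/beq.BR  2-wide
c3: i5/i6 sll.ALU/xor.ALU  2-wide
c4: i7 mul.MUL  WAW r5
c5: i8/i9 or.ALU/and.ALU  2-wide
c6: i10/i11 xor.ALU/beq.BR  2-wide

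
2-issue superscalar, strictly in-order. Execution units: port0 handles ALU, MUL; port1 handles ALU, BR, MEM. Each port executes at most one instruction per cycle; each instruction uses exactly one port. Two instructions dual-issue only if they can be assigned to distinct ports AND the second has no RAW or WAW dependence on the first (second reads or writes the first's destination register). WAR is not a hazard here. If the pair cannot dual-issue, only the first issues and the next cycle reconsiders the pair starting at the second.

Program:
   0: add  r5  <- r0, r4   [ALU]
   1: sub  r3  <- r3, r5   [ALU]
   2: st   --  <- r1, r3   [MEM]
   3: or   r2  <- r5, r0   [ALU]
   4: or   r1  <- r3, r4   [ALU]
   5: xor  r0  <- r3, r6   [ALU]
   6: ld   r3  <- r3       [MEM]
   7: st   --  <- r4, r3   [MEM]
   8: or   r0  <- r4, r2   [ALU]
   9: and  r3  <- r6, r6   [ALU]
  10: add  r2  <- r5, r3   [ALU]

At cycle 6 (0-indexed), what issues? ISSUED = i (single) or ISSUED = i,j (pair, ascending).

ISSUED = 9

0. add.ALU @i0  | RAW r5
1. sub.ALU @i1  | RAW r3
2. st.MEM;or.ALU @i2/i3  | 2-wide
3. or.ALU;xor.ALU @i4/i5  | 2-wide
4. ld.MEM @i6  | no-port MEM/MEM
5. st.MEM;or.ALU @i7/i8  | 2-wide
6. and.ALU @i9  | RAW r3
7. add.ALU @i10  | tail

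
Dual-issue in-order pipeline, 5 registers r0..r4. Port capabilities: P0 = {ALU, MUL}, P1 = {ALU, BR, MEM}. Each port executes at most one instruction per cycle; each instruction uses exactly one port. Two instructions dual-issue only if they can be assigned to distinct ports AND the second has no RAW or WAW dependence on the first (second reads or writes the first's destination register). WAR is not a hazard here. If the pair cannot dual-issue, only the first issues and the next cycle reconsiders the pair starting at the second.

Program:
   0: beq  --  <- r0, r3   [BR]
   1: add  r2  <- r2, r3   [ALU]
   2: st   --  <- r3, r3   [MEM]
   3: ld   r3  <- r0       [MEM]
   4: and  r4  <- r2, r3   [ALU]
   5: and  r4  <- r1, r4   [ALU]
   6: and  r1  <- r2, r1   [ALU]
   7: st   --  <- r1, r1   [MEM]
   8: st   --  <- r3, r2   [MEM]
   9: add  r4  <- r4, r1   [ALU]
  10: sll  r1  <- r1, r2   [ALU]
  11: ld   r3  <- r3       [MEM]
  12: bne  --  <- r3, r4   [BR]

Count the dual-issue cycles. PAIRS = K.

PAIRS = 4

[0] i0&i1  beq.BR+add.ALU  -- pair
[1] i2  st.MEM  -- no-port MEM/MEM
[2] i3  ld.MEM  -- RAW r3
[3] i4  and.ALU  -- RAW+WAW r4
[4] i5&i6  and.ALU+and.ALU  -- pair
[5] i7  st.MEM  -- no-port MEM/MEM
[6] i8&i9  st.MEM+add.ALU  -- pair
[7] i10&i11  sll.ALU+ld.MEM  -- pair
[8] i12  bne.BR  -- tail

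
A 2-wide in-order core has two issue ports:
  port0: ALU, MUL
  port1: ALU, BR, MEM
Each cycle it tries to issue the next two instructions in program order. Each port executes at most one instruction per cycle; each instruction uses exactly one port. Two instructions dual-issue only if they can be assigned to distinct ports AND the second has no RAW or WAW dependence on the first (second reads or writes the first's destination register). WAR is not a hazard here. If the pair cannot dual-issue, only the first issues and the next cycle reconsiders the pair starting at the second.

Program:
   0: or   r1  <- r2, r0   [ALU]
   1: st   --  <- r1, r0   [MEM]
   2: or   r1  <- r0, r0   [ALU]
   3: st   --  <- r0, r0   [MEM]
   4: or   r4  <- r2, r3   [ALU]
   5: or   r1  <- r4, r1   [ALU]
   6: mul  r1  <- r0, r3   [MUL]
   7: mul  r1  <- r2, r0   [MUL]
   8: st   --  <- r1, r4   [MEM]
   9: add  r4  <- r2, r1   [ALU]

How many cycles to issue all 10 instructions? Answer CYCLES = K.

0. or.ALU @i0  | RAW r1
1. st.MEM;or.ALU @i1&i2  | dual
2. st.MEM;or.ALU @i3&i4  | dual
3. or.ALU @i5  | WAW r1
4. mul.MUL @i6  | no-port MUL/MUL
5. mul.MUL @i7  | RAW r1
6. st.MEM;add.ALU @i8&i9  | dual

CYCLES = 7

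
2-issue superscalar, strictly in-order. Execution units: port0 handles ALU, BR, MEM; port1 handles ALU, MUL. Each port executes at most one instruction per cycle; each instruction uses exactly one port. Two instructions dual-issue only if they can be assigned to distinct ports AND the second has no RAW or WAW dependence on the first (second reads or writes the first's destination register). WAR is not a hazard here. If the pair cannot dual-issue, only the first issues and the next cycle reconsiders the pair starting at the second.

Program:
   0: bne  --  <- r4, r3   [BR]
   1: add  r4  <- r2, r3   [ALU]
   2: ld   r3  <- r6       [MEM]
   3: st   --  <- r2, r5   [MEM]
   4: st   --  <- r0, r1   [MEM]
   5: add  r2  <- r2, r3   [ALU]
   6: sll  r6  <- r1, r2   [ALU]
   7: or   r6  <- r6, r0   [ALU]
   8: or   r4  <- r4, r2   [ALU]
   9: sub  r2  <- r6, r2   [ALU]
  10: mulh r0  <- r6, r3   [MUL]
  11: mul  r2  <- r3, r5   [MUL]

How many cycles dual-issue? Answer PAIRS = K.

t=0 i0/i1:bne.BR/add.ALU ; pair
t=1 i2:ld.MEM ; no-port MEM/MEM
t=2 i3:st.MEM ; no-port MEM/MEM
t=3 i4/i5:st.MEM/add.ALU ; pair
t=4 i6:sll.ALU ; RAW+WAW r6
t=5 i7/i8:or.ALU/or.ALU ; pair
t=6 i9/i10:sub.ALU/mulh.MUL ; pair
t=7 i11:mul.MUL ; tail

PAIRS = 4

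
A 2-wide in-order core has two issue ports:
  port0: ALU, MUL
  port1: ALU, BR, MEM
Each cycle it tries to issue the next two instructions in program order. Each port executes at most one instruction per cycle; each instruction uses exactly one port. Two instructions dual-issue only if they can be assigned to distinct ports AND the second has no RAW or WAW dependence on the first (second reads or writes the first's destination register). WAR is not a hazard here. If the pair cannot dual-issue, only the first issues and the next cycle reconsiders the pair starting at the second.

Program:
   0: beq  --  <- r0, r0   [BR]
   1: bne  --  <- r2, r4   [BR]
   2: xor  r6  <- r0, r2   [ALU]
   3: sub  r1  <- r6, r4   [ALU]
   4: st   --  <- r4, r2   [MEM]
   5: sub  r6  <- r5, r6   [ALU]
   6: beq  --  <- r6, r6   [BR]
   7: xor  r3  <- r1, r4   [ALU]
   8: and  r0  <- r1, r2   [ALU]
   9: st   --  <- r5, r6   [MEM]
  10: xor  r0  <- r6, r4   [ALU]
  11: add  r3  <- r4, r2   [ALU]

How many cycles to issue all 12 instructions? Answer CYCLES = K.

t=0 i0:beq.BR ; no-port BR/BR
t=1 i1,i2:bne.BR/xor.ALU ; 2-wide
t=2 i3,i4:sub.ALU/st.MEM ; 2-wide
t=3 i5:sub.ALU ; RAW r6
t=4 i6,i7:beq.BR/xor.ALU ; 2-wide
t=5 i8,i9:and.ALU/st.MEM ; 2-wide
t=6 i10,i11:xor.ALU/add.ALU ; 2-wide

CYCLES = 7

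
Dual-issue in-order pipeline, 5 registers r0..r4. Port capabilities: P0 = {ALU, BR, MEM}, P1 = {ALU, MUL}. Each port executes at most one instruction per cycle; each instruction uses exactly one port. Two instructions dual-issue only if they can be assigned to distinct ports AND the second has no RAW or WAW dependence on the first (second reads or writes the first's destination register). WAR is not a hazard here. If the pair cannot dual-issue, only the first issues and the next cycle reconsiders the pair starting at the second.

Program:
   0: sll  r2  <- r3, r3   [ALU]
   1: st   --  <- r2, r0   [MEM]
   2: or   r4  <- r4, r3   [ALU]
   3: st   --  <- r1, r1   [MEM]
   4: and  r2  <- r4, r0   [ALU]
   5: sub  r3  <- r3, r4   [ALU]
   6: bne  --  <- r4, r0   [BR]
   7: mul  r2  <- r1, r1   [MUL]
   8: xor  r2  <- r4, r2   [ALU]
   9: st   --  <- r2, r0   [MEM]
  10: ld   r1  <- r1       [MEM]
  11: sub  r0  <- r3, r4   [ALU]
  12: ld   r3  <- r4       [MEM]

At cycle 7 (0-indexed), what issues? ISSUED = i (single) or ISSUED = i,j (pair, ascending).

  cy0 -> i0 (sll.ALU) RAW r2
  cy1 -> i1+i2 (st.MEM/or.ALU) dual
  cy2 -> i3+i4 (st.MEM/and.ALU) dual
  cy3 -> i5+i6 (sub.ALU/bne.BR) dual
  cy4 -> i7 (mul.MUL) RAW+WAW r2
  cy5 -> i8 (xor.ALU) RAW r2
  cy6 -> i9 (st.MEM) no-port MEM/MEM
  cy7 -> i10+i11 (ld.MEM/sub.ALU) dual
  cy8 -> i12 (ld.MEM) tail

ISSUED = 10,11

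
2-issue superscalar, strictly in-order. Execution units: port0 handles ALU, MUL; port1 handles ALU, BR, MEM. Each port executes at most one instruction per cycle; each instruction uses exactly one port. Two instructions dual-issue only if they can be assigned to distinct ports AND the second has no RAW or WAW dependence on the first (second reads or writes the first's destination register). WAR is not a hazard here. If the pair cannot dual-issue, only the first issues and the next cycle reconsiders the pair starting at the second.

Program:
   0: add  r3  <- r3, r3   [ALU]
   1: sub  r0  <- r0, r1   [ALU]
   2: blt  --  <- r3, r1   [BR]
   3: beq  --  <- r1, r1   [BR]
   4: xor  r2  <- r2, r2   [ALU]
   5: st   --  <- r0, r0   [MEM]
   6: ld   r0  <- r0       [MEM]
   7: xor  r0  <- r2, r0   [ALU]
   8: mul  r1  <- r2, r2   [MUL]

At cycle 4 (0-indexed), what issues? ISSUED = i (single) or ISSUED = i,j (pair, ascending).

ISSUED = 6

[0] i0&i1  add/sub  -- pair
[1] i2  blt  -- no-port BR/BR
[2] i3&i4  beq/xor  -- pair
[3] i5  st  -- no-port MEM/MEM
[4] i6  ld  -- RAW+WAW r0
[5] i7&i8  xor/mul  -- pair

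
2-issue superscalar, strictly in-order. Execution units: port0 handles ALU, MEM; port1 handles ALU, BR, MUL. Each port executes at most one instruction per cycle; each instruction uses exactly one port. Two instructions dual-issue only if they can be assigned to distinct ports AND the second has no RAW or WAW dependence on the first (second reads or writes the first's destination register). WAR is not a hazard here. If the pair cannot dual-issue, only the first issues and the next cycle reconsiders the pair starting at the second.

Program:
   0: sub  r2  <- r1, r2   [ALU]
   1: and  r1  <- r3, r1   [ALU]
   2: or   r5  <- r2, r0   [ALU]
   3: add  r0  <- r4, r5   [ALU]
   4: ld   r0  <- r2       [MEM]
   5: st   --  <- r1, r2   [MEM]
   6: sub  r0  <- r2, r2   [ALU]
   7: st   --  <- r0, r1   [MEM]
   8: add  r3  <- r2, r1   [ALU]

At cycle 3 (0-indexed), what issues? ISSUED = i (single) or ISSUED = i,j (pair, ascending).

ISSUED = 4

c0: i0+i1 sub.ALU/and.ALU  2-wide
c1: i2 or.ALU  RAW r5
c2: i3 add.ALU  WAW r0
c3: i4 ld.MEM  no-port MEM/MEM
c4: i5+i6 st.MEM/sub.ALU  2-wide
c5: i7+i8 st.MEM/add.ALU  2-wide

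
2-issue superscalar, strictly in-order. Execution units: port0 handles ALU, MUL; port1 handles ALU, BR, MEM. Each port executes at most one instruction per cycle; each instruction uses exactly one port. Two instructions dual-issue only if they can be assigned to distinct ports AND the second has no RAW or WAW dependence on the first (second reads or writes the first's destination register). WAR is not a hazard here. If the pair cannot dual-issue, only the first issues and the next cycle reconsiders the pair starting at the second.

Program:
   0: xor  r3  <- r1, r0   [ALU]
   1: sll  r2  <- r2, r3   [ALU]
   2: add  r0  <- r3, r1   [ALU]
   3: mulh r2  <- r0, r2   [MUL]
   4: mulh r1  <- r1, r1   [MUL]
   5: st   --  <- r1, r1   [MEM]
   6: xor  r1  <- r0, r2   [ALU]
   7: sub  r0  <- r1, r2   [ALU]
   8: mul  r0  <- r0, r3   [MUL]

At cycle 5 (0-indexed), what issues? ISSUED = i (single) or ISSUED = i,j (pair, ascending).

ISSUED = 7

[0] i0  xor.ALU  -- RAW r3
[1] i1/i2  sll.ALU+add.ALU  -- 2-wide
[2] i3  mulh.MUL  -- no-port MUL/MUL
[3] i4  mulh.MUL  -- RAW r1
[4] i5/i6  st.MEM+xor.ALU  -- 2-wide
[5] i7  sub.ALU  -- RAW+WAW r0
[6] i8  mul.MUL  -- tail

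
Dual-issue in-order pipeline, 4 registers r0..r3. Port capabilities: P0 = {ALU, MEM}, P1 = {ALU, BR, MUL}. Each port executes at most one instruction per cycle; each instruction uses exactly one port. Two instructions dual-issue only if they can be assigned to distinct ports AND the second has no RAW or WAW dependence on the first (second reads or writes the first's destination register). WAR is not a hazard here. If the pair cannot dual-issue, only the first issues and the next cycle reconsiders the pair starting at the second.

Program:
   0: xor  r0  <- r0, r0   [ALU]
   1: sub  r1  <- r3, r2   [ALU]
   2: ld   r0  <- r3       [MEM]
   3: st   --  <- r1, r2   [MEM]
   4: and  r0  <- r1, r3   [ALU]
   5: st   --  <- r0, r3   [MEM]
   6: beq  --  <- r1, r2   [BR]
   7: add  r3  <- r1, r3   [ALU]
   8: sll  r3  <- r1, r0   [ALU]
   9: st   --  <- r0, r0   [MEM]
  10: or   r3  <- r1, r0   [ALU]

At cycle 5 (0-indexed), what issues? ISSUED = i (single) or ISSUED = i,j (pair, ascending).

[0] i0&i1  xor.ALU sub.ALU  -- 2-wide
[1] i2  ld.MEM  -- no-port MEM/MEM
[2] i3&i4  st.MEM and.ALU  -- 2-wide
[3] i5&i6  st.MEM beq.BR  -- 2-wide
[4] i7  add.ALU  -- WAW r3
[5] i8&i9  sll.ALU st.MEM  -- 2-wide
[6] i10  or.ALU  -- tail

ISSUED = 8,9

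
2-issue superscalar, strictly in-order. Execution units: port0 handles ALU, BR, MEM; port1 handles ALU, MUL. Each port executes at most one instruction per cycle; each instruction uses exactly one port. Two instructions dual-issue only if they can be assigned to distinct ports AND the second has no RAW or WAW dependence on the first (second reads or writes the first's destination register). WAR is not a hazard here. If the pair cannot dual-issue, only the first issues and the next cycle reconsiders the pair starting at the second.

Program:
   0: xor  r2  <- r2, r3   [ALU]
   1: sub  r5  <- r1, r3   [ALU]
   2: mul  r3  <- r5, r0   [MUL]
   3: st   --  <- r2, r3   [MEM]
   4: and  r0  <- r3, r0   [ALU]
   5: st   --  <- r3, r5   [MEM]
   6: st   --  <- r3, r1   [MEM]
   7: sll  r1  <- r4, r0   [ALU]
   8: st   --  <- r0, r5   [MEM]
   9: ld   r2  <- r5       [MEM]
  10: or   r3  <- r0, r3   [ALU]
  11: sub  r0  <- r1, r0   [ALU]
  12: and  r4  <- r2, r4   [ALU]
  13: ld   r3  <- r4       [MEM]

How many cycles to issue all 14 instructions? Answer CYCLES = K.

c0: i0/i1 xor.ALU;sub.ALU  dual
c1: i2 mul.MUL  RAW r3
c2: i3/i4 st.MEM;and.ALU  dual
c3: i5 st.MEM  no-port MEM/MEM
c4: i6/i7 st.MEM;sll.ALU  dual
c5: i8 st.MEM  no-port MEM/MEM
c6: i9/i10 ld.MEM;or.ALU  dual
c7: i11/i12 sub.ALU;and.ALU  dual
c8: i13 ld.MEM  tail

CYCLES = 9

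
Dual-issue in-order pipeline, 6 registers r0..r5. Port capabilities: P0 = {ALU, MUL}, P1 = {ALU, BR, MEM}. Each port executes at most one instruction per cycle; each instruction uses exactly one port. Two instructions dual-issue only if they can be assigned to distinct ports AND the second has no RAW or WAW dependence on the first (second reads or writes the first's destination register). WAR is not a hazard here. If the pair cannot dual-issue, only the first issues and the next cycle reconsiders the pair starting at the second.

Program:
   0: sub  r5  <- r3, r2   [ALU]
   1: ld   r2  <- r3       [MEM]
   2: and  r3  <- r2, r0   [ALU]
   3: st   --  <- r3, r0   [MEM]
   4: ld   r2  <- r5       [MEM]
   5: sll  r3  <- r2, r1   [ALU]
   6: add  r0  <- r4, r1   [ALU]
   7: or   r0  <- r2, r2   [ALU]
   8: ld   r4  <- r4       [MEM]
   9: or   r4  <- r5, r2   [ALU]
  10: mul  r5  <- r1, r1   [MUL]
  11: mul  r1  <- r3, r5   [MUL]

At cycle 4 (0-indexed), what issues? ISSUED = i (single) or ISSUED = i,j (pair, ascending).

ISSUED = 5,6

0. sub/ld @i0/i1  | 2-wide
1. and @i2  | RAW r3
2. st @i3  | no-port MEM/MEM
3. ld @i4  | RAW r2
4. sll/add @i5/i6  | 2-wide
5. or/ld @i7/i8  | 2-wide
6. or/mul @i9/i10  | 2-wide
7. mul @i11  | tail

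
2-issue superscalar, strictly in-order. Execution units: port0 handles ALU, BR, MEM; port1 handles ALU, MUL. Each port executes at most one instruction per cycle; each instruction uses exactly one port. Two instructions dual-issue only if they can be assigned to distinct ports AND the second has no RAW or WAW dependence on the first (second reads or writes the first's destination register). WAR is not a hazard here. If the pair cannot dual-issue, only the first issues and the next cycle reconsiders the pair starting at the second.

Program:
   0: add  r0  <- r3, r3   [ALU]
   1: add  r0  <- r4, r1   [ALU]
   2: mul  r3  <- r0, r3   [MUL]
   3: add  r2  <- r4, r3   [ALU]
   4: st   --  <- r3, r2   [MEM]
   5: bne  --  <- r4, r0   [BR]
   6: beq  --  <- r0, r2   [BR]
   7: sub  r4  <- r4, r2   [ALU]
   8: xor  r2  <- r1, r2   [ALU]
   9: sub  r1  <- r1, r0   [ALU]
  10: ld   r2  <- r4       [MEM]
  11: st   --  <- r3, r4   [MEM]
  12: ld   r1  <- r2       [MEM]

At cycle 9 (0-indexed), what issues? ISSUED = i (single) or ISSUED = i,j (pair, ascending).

ISSUED = 11

#0 head=0: add i0 WAW r0
#1 head=1: add i1 RAW r0
#2 head=2: mul i2 RAW r3
#3 head=3: add i3 RAW r2
#4 head=4: st i4 no-port MEM/BR
#5 head=5: bne i5 no-port BR/BR
#6 head=6: beq/sub i6&i7 pair
#7 head=8: xor/sub i8&i9 pair
#8 head=10: ld i10 no-port MEM/MEM
#9 head=11: st i11 no-port MEM/MEM
#10 head=12: ld i12 tail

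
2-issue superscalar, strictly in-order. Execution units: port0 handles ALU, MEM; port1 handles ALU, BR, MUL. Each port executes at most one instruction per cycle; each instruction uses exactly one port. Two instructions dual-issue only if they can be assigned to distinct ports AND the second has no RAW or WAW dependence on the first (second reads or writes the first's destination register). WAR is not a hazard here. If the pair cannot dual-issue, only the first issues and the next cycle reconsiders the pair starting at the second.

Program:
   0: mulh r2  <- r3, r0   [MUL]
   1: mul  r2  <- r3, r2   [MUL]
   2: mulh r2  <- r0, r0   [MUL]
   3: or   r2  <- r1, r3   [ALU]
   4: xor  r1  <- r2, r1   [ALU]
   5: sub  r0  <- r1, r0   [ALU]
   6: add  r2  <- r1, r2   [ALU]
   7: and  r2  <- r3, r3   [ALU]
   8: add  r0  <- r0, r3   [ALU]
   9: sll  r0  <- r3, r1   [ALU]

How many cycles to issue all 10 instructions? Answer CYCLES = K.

#0 head=0: mulh.MUL i0 no-port MUL/MUL
#1 head=1: mul.MUL i1 no-port MUL/MUL
#2 head=2: mulh.MUL i2 WAW r2
#3 head=3: or.ALU i3 RAW r2
#4 head=4: xor.ALU i4 RAW r1
#5 head=5: sub.ALU add.ALU i5/i6 2-wide
#6 head=7: and.ALU add.ALU i7/i8 2-wide
#7 head=9: sll.ALU i9 tail

CYCLES = 8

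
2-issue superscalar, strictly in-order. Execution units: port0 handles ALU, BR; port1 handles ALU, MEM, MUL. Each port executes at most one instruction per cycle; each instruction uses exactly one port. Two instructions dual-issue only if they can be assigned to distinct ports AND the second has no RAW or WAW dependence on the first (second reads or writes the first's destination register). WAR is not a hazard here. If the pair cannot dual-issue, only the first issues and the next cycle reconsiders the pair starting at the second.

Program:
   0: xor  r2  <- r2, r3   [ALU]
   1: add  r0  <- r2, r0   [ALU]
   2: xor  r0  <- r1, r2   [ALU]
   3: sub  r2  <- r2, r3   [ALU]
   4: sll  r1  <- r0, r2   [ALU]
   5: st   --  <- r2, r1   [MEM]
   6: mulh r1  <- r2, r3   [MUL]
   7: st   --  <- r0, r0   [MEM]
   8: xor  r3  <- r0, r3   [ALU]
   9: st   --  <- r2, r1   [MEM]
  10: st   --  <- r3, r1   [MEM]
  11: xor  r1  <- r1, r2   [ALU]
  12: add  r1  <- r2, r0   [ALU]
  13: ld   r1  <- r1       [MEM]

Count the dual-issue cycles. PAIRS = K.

0. xor.ALU @i0  | RAW r2
1. add.ALU @i1  | WAW r0
2. xor.ALU;sub.ALU @i2+i3  | pair
3. sll.ALU @i4  | RAW r1
4. st.MEM @i5  | no-port MEM/MUL
5. mulh.MUL @i6  | no-port MUL/MEM
6. st.MEM;xor.ALU @i7+i8  | pair
7. st.MEM @i9  | no-port MEM/MEM
8. st.MEM;xor.ALU @i10+i11  | pair
9. add.ALU @i12  | RAW+WAW r1
10. ld.MEM @i13  | tail

PAIRS = 3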